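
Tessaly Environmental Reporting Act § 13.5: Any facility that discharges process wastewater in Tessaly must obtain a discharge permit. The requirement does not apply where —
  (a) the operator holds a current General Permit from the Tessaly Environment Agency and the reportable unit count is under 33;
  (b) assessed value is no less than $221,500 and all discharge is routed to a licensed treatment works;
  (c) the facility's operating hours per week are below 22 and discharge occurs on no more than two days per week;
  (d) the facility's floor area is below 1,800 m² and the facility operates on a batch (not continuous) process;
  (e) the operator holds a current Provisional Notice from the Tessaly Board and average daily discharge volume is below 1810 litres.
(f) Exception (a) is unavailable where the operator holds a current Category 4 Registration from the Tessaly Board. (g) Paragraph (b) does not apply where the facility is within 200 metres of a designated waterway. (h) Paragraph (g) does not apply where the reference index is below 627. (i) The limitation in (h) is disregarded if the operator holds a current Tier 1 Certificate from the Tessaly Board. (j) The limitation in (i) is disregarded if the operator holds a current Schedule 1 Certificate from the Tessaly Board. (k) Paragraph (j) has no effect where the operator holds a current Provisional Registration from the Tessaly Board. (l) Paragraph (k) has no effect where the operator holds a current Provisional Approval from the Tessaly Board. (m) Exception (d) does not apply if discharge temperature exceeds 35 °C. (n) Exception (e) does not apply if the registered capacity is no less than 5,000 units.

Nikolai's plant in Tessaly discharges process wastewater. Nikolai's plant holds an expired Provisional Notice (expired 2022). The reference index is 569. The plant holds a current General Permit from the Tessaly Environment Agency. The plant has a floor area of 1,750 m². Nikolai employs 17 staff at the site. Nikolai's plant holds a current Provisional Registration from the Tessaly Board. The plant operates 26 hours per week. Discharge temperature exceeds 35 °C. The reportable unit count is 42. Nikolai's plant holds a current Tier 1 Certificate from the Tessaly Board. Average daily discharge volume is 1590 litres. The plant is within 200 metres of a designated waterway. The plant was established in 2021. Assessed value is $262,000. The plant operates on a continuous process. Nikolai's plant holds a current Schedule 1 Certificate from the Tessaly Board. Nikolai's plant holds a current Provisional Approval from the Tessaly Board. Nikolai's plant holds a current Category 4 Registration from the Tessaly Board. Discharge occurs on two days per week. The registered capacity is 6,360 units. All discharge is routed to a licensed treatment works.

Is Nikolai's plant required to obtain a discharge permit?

No — exception (b) applies; Nikolai's plant is not required to obtain a discharge permit.

Exception (a) fails — the reportable unit count is 42, not under 33.
Exception (b) is satisfied on its face — assessed value is $262,000, meeting the $221,500 threshold; discharge is routed to a licensed treatment works. As to paragraphs (g)–(l): (g) would limit (b) — the plant is within 200 m of a designated waterway — but (h) sets (g) aside: (h) operates — the reference index is 569, below the 627 limit. (i) operates (a current Tier 1 Certificate is held), but is overridden by (j): (j) operates against (i): a current Schedule 1 Certificate is held. (k) would limit (j) — a current Provisional Registration is held — but (l) sets (k) aside: (l) operates against (k): a current Provisional Approval is held. Exception (b) stands.
Exception (c) fails — the facility's operating hours per week are 26, not below 22.
Exception (d) requires that the facility operates on a batch (not continuous) process; but the facility operates on a continuous process, so (d) is unavailable.
Exception (e) requires that the operator holds a current Provisional Notice from the Tessaly Board; but the Provisional Notice is not current, so (e) is unavailable.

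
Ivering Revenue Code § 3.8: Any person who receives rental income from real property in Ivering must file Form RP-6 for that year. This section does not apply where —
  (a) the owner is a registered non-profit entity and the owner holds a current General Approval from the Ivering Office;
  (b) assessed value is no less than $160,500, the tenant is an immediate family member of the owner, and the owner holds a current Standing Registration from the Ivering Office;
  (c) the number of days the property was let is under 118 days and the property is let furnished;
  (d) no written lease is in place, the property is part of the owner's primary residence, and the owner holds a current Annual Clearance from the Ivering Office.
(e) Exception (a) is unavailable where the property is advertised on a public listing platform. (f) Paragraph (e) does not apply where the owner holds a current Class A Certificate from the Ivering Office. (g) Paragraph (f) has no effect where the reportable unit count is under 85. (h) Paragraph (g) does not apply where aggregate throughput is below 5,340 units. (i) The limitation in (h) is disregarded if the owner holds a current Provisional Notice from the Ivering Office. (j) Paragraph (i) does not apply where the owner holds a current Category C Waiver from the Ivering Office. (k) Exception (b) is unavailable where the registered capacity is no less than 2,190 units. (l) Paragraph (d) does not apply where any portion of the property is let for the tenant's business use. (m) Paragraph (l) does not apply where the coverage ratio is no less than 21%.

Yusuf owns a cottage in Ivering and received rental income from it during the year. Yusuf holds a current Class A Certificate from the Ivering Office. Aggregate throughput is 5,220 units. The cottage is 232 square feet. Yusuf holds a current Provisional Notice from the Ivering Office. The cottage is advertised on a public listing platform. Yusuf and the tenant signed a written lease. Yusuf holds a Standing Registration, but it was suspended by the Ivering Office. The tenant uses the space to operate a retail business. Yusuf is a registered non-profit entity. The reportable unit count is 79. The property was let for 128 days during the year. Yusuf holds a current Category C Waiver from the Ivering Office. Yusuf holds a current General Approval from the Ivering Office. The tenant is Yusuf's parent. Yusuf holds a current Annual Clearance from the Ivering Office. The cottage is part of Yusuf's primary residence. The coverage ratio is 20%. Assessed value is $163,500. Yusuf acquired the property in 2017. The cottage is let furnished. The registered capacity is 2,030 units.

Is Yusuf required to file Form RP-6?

No — exception (a) applies; Yusuf is not required to file Form RP-6.

All of (a)'s requirements are met (Yusuf is a registered non-profit; a current General Approval is held). Under paragraphs (e)–(j): (e) would limit (a) — the property is publicly advertised — but (f) sets (e) aside: (f) operates — a current Class A Certificate is held. (g) would limit (f) — the reportable unit count is 79, under the 85 limit — but (h) sets (g) aside: (h) is engaged — aggregate throughput is 5,220 units, below the 5,340 units limit. (i) operates (a current Provisional Notice is held), but is displaced by (j): (j) operates against (i): a current Category C Waiver is held. Exception (a) stands.
Exception (b) requires that the owner holds a current Standing Registration from the Ivering Office; but no current Standing Registration is held, so (b) is unavailable.
Exception (c) requires that the number of days the property was let is under 118 days; but the number of days the property was let is 128 days, not under 118 days, so (c) is unavailable.
Exception (d) requires that no written lease is in place; but a written lease is in place, so (d) is unavailable.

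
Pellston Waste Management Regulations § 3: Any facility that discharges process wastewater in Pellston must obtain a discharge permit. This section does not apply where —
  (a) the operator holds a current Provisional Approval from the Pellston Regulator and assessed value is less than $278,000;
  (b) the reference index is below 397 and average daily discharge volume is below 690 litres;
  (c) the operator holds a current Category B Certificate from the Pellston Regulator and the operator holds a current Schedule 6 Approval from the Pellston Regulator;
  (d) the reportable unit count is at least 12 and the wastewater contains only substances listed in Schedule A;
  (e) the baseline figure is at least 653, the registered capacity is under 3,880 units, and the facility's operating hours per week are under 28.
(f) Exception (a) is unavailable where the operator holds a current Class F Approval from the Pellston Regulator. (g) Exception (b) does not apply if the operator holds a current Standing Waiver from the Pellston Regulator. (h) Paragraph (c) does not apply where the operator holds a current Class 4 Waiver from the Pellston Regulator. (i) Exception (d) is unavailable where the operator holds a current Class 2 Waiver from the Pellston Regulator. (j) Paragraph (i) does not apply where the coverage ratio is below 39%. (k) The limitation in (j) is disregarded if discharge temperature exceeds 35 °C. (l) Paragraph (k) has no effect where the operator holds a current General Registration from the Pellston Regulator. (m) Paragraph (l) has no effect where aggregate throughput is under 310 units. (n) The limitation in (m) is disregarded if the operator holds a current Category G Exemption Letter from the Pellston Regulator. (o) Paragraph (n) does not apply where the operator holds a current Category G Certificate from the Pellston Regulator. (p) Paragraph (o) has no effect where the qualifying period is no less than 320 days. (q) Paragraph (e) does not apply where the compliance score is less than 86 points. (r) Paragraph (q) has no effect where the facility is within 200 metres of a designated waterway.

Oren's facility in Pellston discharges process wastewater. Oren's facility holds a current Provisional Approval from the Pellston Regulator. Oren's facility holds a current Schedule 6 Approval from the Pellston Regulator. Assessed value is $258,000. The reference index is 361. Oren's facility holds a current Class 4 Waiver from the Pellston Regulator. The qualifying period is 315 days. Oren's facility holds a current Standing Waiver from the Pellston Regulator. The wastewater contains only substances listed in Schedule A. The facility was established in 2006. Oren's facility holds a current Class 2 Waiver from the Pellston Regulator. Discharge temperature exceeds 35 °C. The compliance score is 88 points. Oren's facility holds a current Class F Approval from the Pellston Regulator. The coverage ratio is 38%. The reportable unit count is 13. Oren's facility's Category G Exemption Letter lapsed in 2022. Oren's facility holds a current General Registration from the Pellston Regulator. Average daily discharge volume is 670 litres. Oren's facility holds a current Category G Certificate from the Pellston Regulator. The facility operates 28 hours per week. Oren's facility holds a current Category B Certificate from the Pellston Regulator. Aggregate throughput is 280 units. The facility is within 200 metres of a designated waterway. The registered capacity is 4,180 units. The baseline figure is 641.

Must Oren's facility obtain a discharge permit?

Yes — Oren's facility must obtain a discharge permit.

Exception (a): a current Provisional Approval is held; assessed value is $258,000, less than the $278,000 limit — every condition holds. But applying paragraph (f): (f) is triggered — a current Class F Approval is held. (a) is therefore removed.
Exception (b)'s conditions are all satisfied: the reference index is 361, below the 397 limit; average daily discharge volume is 670 litres, below the 690 litres limit. However, paragraph (g) must be considered: (g) operates against (b): a current Standing Waiver is held. So (b) is unavailable.
All of (c)'s requirements are met (a current Category B Certificate is held; a current Schedule 6 Approval is held). Turning to paragraph (h): (h) applies — a current Class 4 Waiver is held. Exception (c) does not apply.
All of (d)'s requirements are met (the reportable unit count is 13, meeting the 12 threshold; the wastewater is Schedule-A-only). But applying paragraphs (i)–(p): (i) applies — a current Class 2 Waiver is held. (j) operates (the coverage ratio is 38%, below the 39% limit), but yields to (k): (k) operates against (j): discharge temperature exceeds 35 °C. (l) would limit (k) — a current General Registration is held — but (m) sets (l) aside: (m) operates against (l): aggregate throughput is 280 units, under the 310 units limit. (n) is not engaged (no current Category G Exemption Letter is held), so (m) stands. So (d) is unavailable.
Exception (e) does not apply: the baseline figure is 641, short of 653.
Every exception is unavailable, so the rule governs.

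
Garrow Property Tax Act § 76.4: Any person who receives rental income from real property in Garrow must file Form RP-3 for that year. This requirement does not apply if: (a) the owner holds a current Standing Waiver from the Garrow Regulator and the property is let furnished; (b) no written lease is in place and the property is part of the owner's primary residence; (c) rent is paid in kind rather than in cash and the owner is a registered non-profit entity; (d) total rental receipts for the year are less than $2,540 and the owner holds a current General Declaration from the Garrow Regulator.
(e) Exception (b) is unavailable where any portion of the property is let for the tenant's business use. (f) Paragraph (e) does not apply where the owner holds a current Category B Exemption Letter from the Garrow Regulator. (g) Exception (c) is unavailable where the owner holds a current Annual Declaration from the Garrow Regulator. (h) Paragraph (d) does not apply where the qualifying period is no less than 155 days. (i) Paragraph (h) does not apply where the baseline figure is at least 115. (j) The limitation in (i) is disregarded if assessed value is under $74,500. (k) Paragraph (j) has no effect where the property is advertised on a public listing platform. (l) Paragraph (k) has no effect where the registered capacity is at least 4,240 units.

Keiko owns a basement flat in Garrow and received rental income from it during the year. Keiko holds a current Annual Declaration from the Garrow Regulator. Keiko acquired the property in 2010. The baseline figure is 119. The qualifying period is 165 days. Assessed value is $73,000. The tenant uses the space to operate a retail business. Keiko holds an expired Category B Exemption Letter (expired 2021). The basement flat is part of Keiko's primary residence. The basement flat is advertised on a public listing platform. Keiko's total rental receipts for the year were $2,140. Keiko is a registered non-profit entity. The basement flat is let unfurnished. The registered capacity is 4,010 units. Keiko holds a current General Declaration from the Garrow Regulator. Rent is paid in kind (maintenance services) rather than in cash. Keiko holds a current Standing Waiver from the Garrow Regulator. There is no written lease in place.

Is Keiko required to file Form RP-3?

No — exception (d) applies; Keiko is not required to file Form RP-3.

Exception (a) does not apply: the property is let unfurnished.
Exception (b)'s conditions are all satisfied: there is no written lease; the basement flat is part of the primary residence. But applying paragraphs (e)–(f): (e) operates against (b): the space is let for business use. (f) is inapplicable (no current Category B Exemption Letter is held), so (e) stands. Exception (b) does not apply.
All of (c)'s requirements are met (rent is paid in kind; Keiko is a registered non-profit). Turning to paragraph (g): (g) operates against (c): a current Annual Declaration is held. (c) is therefore removed.
Exception (d) is satisfied on its face — total rental receipts for the year are $2,140, less than the $2,540 limit; a current General Declaration is held. Under paragraphs (h)–(l): (h) would limit (d) — the qualifying period is 165 days, meeting the 155 days threshold — but (i) sets (h) aside: (i) operates against (h): the baseline figure is 119, meeting the 115 threshold. (j) is triggered (assessed value is $73,000, under the $74,500 limit), but is overridden by (k): (k) is engaged — the property is publicly advertised. (l) does not operate here (the registered capacity is 4,010 units, short of 4,240 units), so (k) stands. (d) remains available.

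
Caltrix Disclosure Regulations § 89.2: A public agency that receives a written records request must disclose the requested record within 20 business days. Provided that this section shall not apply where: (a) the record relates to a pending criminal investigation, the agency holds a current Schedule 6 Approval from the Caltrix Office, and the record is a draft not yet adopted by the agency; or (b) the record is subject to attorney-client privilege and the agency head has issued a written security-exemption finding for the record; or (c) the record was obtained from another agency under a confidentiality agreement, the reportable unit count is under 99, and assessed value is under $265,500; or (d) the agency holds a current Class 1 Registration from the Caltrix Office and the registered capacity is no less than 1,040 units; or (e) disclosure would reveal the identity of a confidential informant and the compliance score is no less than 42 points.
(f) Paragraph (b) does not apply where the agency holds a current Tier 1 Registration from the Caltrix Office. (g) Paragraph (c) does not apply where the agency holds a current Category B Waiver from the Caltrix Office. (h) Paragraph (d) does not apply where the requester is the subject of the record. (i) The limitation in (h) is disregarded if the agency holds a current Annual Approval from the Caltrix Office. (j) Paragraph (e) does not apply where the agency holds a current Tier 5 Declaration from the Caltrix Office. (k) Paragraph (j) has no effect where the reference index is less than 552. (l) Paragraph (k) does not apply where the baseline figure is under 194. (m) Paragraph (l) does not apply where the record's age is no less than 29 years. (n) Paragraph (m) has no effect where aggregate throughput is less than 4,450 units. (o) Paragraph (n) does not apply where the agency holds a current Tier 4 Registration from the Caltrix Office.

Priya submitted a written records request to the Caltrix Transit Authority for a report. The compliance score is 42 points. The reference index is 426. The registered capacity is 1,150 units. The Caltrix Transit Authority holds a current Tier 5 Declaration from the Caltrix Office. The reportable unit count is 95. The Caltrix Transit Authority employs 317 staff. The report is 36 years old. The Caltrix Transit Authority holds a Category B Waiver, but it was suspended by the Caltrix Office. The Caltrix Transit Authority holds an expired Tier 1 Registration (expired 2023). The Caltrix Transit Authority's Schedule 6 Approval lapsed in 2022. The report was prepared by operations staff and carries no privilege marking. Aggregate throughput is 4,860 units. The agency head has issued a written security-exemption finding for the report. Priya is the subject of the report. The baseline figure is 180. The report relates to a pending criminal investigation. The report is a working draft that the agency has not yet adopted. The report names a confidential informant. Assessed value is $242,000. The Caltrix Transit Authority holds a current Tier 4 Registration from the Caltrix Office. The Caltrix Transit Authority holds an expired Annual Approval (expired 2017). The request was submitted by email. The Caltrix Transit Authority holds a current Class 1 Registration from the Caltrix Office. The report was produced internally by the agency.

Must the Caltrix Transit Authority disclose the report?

No — exception (e) applies; the Caltrix Transit Authority is not required to disclose the report.

Exception (a) fails — no current Schedule 6 Approval is held.
Exception (b) fails — the report carries no privilege marking.
Exception (c) requires that the record was obtained from another agency under a confidentiality agreement; but the report was produced internally, so (c) is unavailable.
Exception (d)'s conditions are all satisfied: a current Class 1 Registration is held; the registered capacity is 1,150 units, meeting the 1,040 units threshold. Turning to paragraphs (h)–(i): (h) is triggered — Priya is the subject of the report. (i), which would lift (h), is not triggered — the Annual Approval is not current. Exception (d) does not apply.
Exception (e)'s conditions are all satisfied: the report names a confidential informant; the compliance score is 42 points, meeting the 42 points threshold. Under paragraphs (j)–(o): (j) would limit (e) — a current Tier 5 Declaration is held — but (k) sets (j) aside: (k) operates against (j): the reference index is 426, less than the 552 limit. (l) applies (the baseline figure is 180, under the 194 limit), but is overridden by (m): (m) operates against (l): the record's age is 36 years, meeting the 29 years threshold. (n), which would lift (m), does not operate here — aggregate throughput is 4,860 units, not less than 4,450 units. (e) remains available.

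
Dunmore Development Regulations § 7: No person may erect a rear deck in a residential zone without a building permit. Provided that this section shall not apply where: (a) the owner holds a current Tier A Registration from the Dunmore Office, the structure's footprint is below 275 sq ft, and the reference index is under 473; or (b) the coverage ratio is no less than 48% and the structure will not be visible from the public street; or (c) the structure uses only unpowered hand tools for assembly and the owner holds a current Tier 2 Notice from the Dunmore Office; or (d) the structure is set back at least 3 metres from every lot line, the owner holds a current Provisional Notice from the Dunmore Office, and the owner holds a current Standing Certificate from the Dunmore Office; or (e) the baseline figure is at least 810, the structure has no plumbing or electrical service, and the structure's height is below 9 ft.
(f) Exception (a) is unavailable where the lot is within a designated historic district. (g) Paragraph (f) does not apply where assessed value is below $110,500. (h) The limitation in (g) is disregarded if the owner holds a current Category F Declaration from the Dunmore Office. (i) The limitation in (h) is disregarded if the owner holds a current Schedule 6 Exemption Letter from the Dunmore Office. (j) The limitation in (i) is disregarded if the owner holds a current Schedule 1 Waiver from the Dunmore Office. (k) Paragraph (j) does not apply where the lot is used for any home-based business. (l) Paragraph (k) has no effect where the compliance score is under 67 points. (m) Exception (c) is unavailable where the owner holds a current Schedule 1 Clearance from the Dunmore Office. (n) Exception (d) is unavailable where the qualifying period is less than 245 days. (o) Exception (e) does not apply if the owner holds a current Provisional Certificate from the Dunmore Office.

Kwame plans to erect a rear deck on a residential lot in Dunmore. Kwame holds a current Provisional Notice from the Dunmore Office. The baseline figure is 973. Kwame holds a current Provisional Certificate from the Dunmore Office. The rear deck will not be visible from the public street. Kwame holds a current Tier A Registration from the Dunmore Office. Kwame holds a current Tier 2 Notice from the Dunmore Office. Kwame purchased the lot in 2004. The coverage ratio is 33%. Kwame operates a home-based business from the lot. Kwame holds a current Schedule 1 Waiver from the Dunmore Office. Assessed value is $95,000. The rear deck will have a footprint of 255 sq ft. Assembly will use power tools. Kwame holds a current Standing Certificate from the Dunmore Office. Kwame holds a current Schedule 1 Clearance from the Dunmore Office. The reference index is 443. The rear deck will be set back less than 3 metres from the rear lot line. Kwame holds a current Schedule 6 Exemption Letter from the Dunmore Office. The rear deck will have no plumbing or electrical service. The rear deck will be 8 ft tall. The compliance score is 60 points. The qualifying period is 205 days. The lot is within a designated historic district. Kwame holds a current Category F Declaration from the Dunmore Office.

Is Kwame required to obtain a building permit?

Exception (a)'s conditions are all satisfied: a current Tier A Registration is held; the structure's footprint is 255 sq ft, below the 275 sq ft limit; the reference index is 443, under the 473 limit. But applying paragraphs (f)–(l): (f) operates — the lot is in a historic district. (g) applies (assessed value is $95,000, below the $110,500 limit), but is set aside by (h): (h) applies — a current Category F Declaration is held. (i) would limit (h) — a current Schedule 6 Exemption Letter is held — but (j) sets (i) aside: (j) is engaged — a current Schedule 1 Waiver is held. (k) would limit (j) — a home-based business operates on the lot — but (l) sets (k) aside: (l) operates — the compliance score is 60 points, under the 67 points limit. (a) is therefore removed.
Exception (b) requires that the coverage ratio is no less than 48%; but the coverage ratio is 33%, short of 48%, so (b) is unavailable.
Exception (c) fails — assembly uses power tools.
Exception (d) requires that the structure is set back at least 3 metres from every lot line; but the rear setback is under 3 m, so (d) is unavailable.
Exception (e) is satisfied on its face — the baseline figure is 973, meeting the 810 threshold; there is no plumbing or electrical service; the structure's height is 8 ft, below the 9 ft limit. But: (o) is engaged — a current Provisional Certificate is held. Exception (e) does not apply.
No exception applies. The general rule governs.

Yes — Kwame must obtain a building permit.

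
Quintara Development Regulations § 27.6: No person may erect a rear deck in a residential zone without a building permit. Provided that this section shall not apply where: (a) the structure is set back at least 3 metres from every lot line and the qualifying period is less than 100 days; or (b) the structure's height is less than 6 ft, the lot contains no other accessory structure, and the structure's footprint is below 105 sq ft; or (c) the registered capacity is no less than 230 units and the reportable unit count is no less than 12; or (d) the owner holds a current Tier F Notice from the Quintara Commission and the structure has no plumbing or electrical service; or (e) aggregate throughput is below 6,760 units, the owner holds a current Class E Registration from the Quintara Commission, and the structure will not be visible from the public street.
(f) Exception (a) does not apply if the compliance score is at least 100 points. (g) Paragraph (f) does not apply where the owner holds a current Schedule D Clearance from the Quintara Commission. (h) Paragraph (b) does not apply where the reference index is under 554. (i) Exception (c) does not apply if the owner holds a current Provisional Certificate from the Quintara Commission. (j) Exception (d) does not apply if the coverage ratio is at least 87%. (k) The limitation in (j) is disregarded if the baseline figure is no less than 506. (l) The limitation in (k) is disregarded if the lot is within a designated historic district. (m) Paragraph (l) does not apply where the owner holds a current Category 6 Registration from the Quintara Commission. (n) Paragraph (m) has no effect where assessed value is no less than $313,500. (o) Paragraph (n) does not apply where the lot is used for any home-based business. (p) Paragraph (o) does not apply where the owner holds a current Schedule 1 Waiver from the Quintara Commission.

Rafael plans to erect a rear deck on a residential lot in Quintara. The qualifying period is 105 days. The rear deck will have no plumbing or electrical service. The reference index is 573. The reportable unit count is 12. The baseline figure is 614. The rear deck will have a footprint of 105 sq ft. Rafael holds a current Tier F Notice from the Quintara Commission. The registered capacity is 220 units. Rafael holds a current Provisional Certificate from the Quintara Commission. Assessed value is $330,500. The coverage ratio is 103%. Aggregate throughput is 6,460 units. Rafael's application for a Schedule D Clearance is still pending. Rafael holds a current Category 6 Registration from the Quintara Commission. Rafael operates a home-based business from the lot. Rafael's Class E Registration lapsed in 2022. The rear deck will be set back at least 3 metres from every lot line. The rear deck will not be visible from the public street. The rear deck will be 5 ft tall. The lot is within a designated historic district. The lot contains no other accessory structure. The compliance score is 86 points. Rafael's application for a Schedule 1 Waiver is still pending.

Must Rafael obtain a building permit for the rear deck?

Exception (a) fails — the qualifying period is 105 days, not less than 100 days.
Exception (b) requires that the structure's footprint is below 105 sq ft; but the structure's footprint is 105 sq ft, not below 105 sq ft, so (b) is unavailable.
Exception (c) fails — the registered capacity is 220 units, short of 230 units.
Exception (d)'s conditions are all satisfied: a current Tier F Notice is held; there is no plumbing or electrical service. Under paragraphs (j)–(p): (j) is triggered (the coverage ratio is 103%, meeting the 87% threshold), but is displaced by (k): (k) is triggered — the baseline figure is 614, meeting the 506 threshold. (l) operates (the lot is in a historic district), but is set aside by (m): (m) operates against (l): a current Category 6 Registration is held. (n) applies (assessed value is $330,500, meeting the $313,500 threshold), but yields to (o): (o) is engaged — a home-based business operates on the lot. (p) is inapplicable (there is no Schedule 1 Waiver in force), so (o) stands. (d) remains available.
Exception (e) requires that the owner holds a current Class E Registration from the Quintara Commission; but the Class E Registration is not current, so (e) is unavailable.

No — exception (d) applies; Rafael does not need a building permit.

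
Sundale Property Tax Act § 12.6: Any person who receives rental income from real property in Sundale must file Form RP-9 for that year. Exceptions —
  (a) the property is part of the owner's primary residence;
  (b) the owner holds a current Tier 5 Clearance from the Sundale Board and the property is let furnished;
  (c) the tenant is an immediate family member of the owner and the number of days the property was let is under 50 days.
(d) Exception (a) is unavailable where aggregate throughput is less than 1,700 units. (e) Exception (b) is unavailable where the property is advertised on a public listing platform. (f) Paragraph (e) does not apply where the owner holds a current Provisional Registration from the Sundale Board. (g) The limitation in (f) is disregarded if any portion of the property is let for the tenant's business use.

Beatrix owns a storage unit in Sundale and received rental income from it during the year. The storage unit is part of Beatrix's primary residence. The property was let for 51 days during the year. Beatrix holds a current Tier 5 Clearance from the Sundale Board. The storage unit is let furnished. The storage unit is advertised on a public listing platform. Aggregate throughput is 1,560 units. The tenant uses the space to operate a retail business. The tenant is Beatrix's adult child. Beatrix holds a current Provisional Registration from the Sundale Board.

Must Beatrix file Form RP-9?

Exception (a)'s conditions are all satisfied: the storage unit is part of the primary residence. However, paragraph (d) must be considered: (d) is engaged — aggregate throughput is 1,560 units, less than the 1,700 units limit. So (a) is unavailable.
All of (b)'s requirements are met (a current Tier 5 Clearance is held; the property is let furnished). Turning to paragraphs (e)–(g): (e) operates against (b): the property is publicly advertised. (f) would limit (e) — a current Provisional Registration is held — but (g) sets (f) aside: (g) operates against (f): the space is let for business use. (b) is therefore removed.
Exception (c) does not apply: the number of days the property was let is 51 days, not under 50 days.
Every exception is unavailable, so the rule governs.

Yes — Beatrix must file Form RP-9.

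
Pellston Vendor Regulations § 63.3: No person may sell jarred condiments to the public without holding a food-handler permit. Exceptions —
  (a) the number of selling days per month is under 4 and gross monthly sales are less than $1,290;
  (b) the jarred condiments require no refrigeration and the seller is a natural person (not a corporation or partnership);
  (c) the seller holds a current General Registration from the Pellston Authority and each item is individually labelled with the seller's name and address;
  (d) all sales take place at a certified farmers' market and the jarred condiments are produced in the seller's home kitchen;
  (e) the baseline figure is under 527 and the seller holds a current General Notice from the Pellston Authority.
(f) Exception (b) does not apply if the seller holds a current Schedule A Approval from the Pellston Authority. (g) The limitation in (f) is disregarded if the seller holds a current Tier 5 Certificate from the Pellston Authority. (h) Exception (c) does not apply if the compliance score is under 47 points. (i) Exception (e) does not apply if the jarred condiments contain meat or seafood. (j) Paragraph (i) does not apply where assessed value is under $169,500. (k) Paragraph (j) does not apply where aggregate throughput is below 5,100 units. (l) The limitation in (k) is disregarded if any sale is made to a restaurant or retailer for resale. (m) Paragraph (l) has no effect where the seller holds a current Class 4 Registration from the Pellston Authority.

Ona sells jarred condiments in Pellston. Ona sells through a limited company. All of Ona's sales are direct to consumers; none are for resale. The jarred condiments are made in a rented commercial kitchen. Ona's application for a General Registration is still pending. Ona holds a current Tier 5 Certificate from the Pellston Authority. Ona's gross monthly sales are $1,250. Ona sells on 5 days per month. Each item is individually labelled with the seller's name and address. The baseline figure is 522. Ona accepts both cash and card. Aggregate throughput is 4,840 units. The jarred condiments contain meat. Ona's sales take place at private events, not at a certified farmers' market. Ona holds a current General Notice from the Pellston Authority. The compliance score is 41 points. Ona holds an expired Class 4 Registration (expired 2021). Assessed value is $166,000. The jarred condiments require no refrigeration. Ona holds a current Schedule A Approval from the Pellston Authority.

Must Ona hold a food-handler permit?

Exception (a) fails — the number of selling days per month is 5, not under 4.
Exception (b) does not apply: the seller operates through a limited company.
Exception (c) fails — the General Registration is not current.
Exception (d) fails — sales are at private events, not a certified farmers' market.
All of (e)'s requirements are met (the baseline figure is 522, under the 527 limit; a current General Notice is held). But applying paragraphs (i)–(m): (i) is triggered — the jarred condiments contain meat. (j) is triggered (assessed value is $166,000, under the $169,500 limit), but yields to (k): (k) operates against (j): aggregate throughput is 4,840 units, below the 5,100 units limit. (l), which would lift (k), is not triggered — no sales are for resale. Exception (e) does not apply.
No exception applies. The general rule governs.

Yes — Ona must hold a food-handler permit.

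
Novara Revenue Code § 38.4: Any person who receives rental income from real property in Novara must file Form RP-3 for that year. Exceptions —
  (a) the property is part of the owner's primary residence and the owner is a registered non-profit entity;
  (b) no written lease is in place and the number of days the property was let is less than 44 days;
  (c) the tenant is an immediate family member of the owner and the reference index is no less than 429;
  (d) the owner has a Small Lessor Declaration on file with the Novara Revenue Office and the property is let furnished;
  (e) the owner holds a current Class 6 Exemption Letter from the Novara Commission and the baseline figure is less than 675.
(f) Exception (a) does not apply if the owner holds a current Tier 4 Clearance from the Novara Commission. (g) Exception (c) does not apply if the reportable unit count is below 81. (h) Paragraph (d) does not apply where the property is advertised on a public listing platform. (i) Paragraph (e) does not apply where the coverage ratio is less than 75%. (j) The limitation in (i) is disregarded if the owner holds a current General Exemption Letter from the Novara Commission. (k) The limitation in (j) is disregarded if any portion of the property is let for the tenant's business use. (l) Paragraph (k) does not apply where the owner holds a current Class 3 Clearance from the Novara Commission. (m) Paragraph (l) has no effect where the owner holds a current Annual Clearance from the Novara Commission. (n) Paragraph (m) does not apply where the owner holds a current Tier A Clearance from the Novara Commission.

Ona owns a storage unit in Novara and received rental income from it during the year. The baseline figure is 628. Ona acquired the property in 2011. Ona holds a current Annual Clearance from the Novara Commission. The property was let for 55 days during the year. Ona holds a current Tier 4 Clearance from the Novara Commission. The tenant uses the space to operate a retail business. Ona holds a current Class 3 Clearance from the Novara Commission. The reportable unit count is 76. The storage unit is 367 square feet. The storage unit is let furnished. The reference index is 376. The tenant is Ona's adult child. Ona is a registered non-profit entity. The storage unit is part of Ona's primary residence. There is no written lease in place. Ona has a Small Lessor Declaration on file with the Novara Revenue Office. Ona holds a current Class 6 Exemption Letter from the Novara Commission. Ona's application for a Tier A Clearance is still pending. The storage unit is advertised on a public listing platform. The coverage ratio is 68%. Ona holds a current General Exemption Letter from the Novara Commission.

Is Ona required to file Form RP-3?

Yes — Ona must file Form RP-3.

Exception (a)'s conditions are all satisfied: the storage unit is part of the primary residence; Ona is a registered non-profit. Turning to paragraph (f): (f) operates — a current Tier 4 Clearance is held. Exception (a) does not apply.
Exception (b) does not apply: the number of days the property was let is 55 days, not less than 44 days.
Exception (c) fails — the reference index is 376, short of 429.
Exception (d) is satisfied on its face — a Small Lessor Declaration is on file; the property is let furnished. Turning to paragraph (h): (h) applies — the property is publicly advertised. Exception (d) does not apply.
Exception (e) is satisfied on its face — a current Class 6 Exemption Letter is held; the baseline figure is 628, less than the 675 limit. But applying paragraphs (i)–(n): (i) is triggered — the coverage ratio is 68%, less than the 75% limit. (j) operates (a current General Exemption Letter is held), but is overridden by (k): (k) is engaged — the space is let for business use. (l) operates (a current Class 3 Clearance is held), but is itself disapplied by (m): (m) operates against (l): a current Annual Clearance is held. (n), which would lift (m), is inapplicable — no current Tier A Clearance is held. (e) is therefore removed.
No exception displaces § 38.4.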